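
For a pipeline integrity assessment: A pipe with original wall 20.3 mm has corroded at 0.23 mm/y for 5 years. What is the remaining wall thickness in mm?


Remaining wall = original − CR × time
t = 20.3 − 0.23*5 = 20.3 − 1.15 = 19.15 mm

19.15 mm


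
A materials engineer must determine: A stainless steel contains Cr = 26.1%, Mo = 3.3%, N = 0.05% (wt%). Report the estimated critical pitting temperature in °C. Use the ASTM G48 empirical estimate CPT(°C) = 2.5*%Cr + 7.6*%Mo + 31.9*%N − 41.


Apply the ASTM G48 empirical CPT estimate: CPT(°C) = 2.5*%Cr + 7.6*%Mo + 31.9*%N − 41
2.5*26.1 = 65.25; 7.6*3.3 = 25.08; 31.9*0.05 = 1.595
CPT = 65.25 + 25.08 + 1.595 − 41 = 50.925 °C
Rounded to 0.1 °C: CPT ≈ 50.9 °C

50.9 °C


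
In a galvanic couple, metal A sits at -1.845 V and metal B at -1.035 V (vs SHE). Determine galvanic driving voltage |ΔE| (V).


Driving voltage is the absolute potential difference.
|ΔE| = |-1.845 − (-1.035)| = 0.81 V

0.81 V


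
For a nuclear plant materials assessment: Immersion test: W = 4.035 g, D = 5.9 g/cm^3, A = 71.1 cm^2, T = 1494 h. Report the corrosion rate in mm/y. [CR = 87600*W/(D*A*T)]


Apply the mm/y weight-loss relation: CR = 87600 * W / (D * A * T)
Numerator: 87600 * 4.035 = 353466.0
Denominator: 5.9 * 71.1 * 1494 = 626718.06
CR = 353466.0 / 626718.06 = 0.564 mm/y

0.564 mm/y


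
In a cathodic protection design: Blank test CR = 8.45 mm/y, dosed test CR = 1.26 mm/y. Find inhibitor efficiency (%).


Apply the inhibitor-efficiency definition: IE = (CR_blank − CR_inh)/CR_blank × 100
IE = (8.45 − 1.26) / 8.45 × 100
IE = 7.19 / 8.45 × 100 = 85.1 %

85.1 %


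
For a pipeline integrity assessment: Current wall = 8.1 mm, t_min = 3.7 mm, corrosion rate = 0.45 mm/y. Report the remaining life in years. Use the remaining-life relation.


Apply the remaining-life relation: RL = (t_current − t_min) / CR
RL = (8.1 − 3.7) / 0.45 = 4.4 / 0.45 = 9.8 years

9.8 years


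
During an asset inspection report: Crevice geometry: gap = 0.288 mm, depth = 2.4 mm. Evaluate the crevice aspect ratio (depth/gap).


Aspect ratio = depth / gap
Ratio = 2.4 / 0.288 = 8.3

8.3


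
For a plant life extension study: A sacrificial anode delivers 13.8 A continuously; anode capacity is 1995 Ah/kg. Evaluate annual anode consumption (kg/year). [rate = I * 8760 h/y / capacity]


Annual consumption = current * hours per year / capacity
Rate = 13.8 * 8760 / 1995 = 60.6 kg/year

60.6 kg/year


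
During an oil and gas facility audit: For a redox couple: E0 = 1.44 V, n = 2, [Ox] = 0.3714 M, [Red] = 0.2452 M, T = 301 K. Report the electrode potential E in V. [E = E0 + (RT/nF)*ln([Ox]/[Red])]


Apply the Nernst equation: E = E0 + (RT/nF)*ln([Ox]/[Red])
Step 1: RT/nF = 8.314*301/(2*96485) = 0.01296841 V
Step 2: [Ox]/[Red] = 0.3714/0.2452 = 1.514682
Step 3: ln(1.514682) = 0.415206
Step 4: correction = 0.01296841 * 0.415206 = 0.0054 V
E = 1.44 + 0.0054 = 1.4454 V

1.4454 V


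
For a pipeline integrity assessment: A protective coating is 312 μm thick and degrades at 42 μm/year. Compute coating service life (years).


Service life = thickness / degradation rate
Life = 312 / 42 = 7.4 years

7.4 years


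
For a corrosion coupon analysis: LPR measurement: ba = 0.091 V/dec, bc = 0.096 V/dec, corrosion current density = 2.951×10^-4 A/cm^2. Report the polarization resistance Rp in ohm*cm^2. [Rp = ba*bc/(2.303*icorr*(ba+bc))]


Apply the Stern-Geary equation: Rp = ba*bc / (2.303*icorr*(ba+bc))
ba*bc = 0.091*0.096 = 0.008736
ba+bc = 0.187; 2.303*icorr*(ba+bc) = 2.303*2.951×10^-4*0.187 = 1.2708806×10^-4
Rp = 0.008736 / 1.2708806×10^-4 = 68.7 ohm*cm^2

68.7 ohm*cm^2


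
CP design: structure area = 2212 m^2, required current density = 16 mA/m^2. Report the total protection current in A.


I = area * current density, then convert mA → A (÷1000)
I = 2212 * 16 / 1000 = 35.39 A

35.39 A


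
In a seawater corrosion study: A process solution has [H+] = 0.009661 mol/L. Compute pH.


pH = −log10[H+]
pH = −log10(0.009661) = 2.01

2.01


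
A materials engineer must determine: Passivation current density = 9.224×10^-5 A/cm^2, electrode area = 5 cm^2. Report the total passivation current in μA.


I = i_pass * A, then convert A → μA (×10^6)
I = 9.224×10^-5 * 5 * 10^6 = 461.2 μA

461.2 μA


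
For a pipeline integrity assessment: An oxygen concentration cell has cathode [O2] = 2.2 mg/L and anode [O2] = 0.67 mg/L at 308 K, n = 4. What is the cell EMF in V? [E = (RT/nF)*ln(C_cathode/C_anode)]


Apply the Nernst concentration-cell relation: E = (RT/nF)*ln(C_cathode/C_anode)
RT/nF = 8.314*308/(4*96485) = 0.006635 V
ln(2.2/0.67) = 1.18893
E = 0.006635 * 1.18893 = 0.00789 V

0.00789 V


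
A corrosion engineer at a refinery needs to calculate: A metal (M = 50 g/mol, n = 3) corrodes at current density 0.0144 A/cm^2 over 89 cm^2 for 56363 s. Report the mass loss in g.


Apply Faraday's law: m = i*A*t*M / (n*F)
Total charge passed Q = i*A*t = 0.0144*89*56363 = 72234.8208 C
m = Q*M/(n*F) = 72234.8208*50/(3*96485) = 12.4777 g

12.4777 g


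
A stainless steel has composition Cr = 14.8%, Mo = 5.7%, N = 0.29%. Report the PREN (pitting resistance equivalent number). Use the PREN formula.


Apply the PREN formula: PREN = Cr + 3.3*Mo + 16*N
PREN = 14.8 + 3.3*5.7 + 16*0.29
PREN = 14.8 + 18.81 + 4.64 = 38.25

38.25


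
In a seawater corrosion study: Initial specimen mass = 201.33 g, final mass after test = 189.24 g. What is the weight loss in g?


Weight loss = initial − final
WL = 201.33 − 189.24 = 12.09 g

12.09 g


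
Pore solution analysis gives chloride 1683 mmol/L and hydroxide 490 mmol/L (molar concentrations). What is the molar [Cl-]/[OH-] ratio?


Threshold parameter = [Cl-] / [OH-] (molar basis; both in mmol/L, so units cancel)
Ratio = 1683 / 490 = 3.43

3.43


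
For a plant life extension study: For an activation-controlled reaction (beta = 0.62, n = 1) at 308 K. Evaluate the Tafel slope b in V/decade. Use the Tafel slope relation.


Apply the Tafel slope relation: b = 2.303*R*T/(beta*n*F)
Numerator: 2.303 * 8.314 * 308 = 5897.32
Denominator: 0.62 * 1 * 96485 = 59820.7
b = 5897.32 / 59820.7 = 0.0986 V/decade

0.0986 V/decade


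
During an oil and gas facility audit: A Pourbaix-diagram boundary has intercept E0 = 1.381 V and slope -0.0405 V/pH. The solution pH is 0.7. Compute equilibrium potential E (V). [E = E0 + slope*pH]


Apply the Pourbaix line equation: E = E0 + slope*pH
E = 1.381 + (-0.0405)*0.7 = 1.381 + (-0.02835) = 1.35265 V
Rounded to 4 decimal places: E = 1.3527 V

1.3527 V


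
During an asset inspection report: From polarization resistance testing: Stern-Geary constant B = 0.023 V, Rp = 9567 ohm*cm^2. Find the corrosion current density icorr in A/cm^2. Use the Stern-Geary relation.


Apply the Stern-Geary relation: icorr = B / Rp
icorr = 0.023 / 9567 = 2.404×10^-6 A/cm^2

2.404×10^-6 A/cm^2


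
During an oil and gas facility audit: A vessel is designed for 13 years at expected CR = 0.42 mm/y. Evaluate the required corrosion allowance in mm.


Corrosion allowance = CR × design life
CA = 0.42 * 13 = 5.46 mm

5.46 mm


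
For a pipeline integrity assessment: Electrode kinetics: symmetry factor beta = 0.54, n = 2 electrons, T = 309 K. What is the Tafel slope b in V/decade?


Apply the Tafel slope relation: b = 2.303*R*T/(beta*n*F)
Numerator: 2.303 * 8.314 * 309 = 5916.47
Denominator: 0.54 * 2 * 96485 = 104203.8
b = 5916.47 / 104203.8 = 0.057 V/decade

0.057 V/decade


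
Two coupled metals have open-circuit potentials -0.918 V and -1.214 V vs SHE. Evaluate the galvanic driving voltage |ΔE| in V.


Driving voltage is the absolute potential difference.
|ΔE| = |-0.918 − (-1.214)| = 0.296 V

0.296 V


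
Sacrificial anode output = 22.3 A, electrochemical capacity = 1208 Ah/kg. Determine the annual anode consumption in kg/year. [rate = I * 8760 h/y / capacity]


Annual consumption = current * hours per year / capacity
Rate = 22.3 * 8760 / 1208 = 161.7 kg/year

161.7 kg/year


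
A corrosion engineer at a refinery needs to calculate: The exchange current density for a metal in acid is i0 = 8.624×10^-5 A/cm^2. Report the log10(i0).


i0 = 8.624×10^-5 A/cm^2
log10(i0) = -4.064

-4.064


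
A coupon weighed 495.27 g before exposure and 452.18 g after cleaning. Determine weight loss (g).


Weight loss = initial − final
WL = 495.27 − 452.18 = 43.09 g

43.09 g


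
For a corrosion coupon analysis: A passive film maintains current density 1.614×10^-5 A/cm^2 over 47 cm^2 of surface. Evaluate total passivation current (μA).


I = i_pass * A, then convert A → μA (×10^6)
I = 1.614×10^-5 * 47 * 10^6 = 758.58 μA

758.58 μA


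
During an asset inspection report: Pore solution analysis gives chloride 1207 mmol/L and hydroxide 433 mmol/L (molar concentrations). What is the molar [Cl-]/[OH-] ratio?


Threshold parameter = [Cl-] / [OH-] (molar basis; both in mmol/L, so units cancel)
Ratio = 1207 / 433 = 2.79

2.79


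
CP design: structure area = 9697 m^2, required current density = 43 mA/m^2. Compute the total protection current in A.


I = area * current density, then convert mA → A (÷1000)
I = 9697 * 43 / 1000 = 416.97 A

416.97 A


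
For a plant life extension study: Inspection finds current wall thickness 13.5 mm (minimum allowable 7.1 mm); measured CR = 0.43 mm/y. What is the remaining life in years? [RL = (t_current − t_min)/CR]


Apply the remaining-life relation: RL = (t_current − t_min) / CR
RL = (13.5 − 7.1) / 0.43 = 6.4 / 0.43 = 14.9 years

14.9 years


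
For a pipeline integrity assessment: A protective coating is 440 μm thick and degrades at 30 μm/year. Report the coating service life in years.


Service life = thickness / degradation rate
Life = 440 / 30 = 14.7 years

14.7 years


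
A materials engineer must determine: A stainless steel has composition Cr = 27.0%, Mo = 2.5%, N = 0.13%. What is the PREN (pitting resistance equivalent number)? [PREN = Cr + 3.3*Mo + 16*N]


Apply the PREN formula: PREN = Cr + 3.3*Mo + 16*N
PREN = 27.0 + 3.3*2.5 + 16*0.13
PREN = 27.0 + 8.25 + 2.08 = 37.33

37.33


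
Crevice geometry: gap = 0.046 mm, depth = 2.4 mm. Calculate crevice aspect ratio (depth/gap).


Aspect ratio = depth / gap
Ratio = 2.4 / 0.046 = 52.2

52.2


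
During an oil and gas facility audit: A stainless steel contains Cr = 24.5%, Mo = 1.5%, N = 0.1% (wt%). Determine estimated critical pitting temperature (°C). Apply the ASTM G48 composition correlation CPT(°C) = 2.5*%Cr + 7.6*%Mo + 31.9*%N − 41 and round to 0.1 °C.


Apply the ASTM G48 empirical CPT estimate: CPT(°C) = 2.5*%Cr + 7.6*%Mo + 31.9*%N − 41
2.5*24.5 = 61.25; 7.6*1.5 = 11.4; 31.9*0.1 = 3.19
CPT = 61.25 + 11.4 + 3.19 − 41 = 34.84 °C
Rounded to 0.1 °C: CPT ≈ 34.8 °C

34.8 °C


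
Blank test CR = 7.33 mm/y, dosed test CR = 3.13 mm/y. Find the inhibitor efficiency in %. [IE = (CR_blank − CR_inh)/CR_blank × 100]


Apply the inhibitor-efficiency definition: IE = (CR_blank − CR_inh)/CR_blank × 100
IE = (7.33 − 3.13) / 7.33 × 100
IE = 4.2 / 7.33 × 100 = 57.3 %

57.3 %


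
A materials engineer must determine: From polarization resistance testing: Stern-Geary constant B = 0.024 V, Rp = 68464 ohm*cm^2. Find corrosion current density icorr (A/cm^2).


Apply the Stern-Geary relation: icorr = B / Rp
icorr = 0.024 / 68464 = 3.505×10^-7 A/cm^2

3.505×10^-7 A/cm^2


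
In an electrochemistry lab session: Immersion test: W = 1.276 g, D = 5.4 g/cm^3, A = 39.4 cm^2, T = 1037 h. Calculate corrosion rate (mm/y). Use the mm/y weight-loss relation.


Apply the mm/y weight-loss relation: CR = 87600 * W / (D * A * T)
Numerator: 87600 * 1.276 = 111777.6
Denominator: 5.4 * 39.4 * 1037 = 220632.12
CR = 111777.6 / 220632.12 = 0.5066 mm/y

0.5066 mm/y


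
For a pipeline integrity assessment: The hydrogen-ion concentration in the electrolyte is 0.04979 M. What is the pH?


pH = −log10[H+]
pH = −log10(0.04979) = 1.3

1.3


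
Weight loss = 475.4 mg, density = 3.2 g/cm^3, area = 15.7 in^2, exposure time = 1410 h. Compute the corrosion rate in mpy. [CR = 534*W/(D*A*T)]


Apply the mpy weight-loss relation: CR = 534 * W / (D * A * T)
Numerator: 534 * 475.4 = 253863.6
Denominator: 3.2 * 15.7 * 1410 = 70838.4
CR = 253863.6 / 70838.4 = 3.584 mpy

3.584 mpy


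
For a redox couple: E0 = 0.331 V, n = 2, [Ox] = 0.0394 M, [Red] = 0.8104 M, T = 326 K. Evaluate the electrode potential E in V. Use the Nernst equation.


Apply the Nernst equation: E = E0 + (RT/nF)*ln([Ox]/[Red])
Step 1: RT/nF = 8.314*326/(2*96485) = 0.01404552 V
Step 2: [Ox]/[Red] = 0.0394/0.8104 = 0.048618
Step 3: ln(0.048618) = -3.023761
Step 4: correction = 0.01404552 * -3.023761 = -0.0425 V
E = 0.331 + -0.0425 = 0.2885 V

0.2885 V


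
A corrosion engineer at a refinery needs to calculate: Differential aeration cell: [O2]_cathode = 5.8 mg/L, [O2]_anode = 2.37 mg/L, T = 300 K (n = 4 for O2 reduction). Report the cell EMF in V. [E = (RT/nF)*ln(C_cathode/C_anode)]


Apply the Nernst concentration-cell relation: E = (RT/nF)*ln(C_cathode/C_anode)
RT/nF = 8.314*300/(4*96485) = 0.00646266 V
ln(5.8/2.37) = 0.89497
E = 0.00646266 * 0.89497 = 0.00578 V

0.00578 V


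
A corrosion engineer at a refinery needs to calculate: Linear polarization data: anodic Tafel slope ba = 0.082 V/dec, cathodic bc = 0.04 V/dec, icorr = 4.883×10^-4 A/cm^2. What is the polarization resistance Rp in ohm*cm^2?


Apply the Stern-Geary equation: Rp = ba*bc / (2.303*icorr*(ba+bc))
ba*bc = 0.082*0.04 = 0.00328
ba+bc = 0.122; 2.303*icorr*(ba+bc) = 2.303*4.883×10^-4*0.122 = 1.371957×10^-4
Rp = 0.00328 / 1.371957×10^-4 = 23.91 ohm*cm^2

23.91 ohm*cm^2


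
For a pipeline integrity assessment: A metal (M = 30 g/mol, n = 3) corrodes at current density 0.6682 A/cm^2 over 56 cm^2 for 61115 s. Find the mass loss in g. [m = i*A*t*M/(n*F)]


Apply Faraday's law: m = i*A*t*M / (n*F)
Total charge passed Q = i*A*t = 0.6682*56*61115 = 2286874.408 C
m = Q*M/(n*F) = 2286874.408*30/(3*96485) = 237.0186 g

237.0186 g


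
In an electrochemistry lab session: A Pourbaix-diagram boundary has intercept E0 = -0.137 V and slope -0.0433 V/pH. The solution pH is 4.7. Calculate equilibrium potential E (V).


Apply the Pourbaix line equation: E = E0 + slope*pH
E = -0.137 + (-0.0433)*4.7 = -0.137 + (-0.20351) = -0.34051 V
Rounded to 4 decimal places: E = -0.3405 V

-0.3405 V


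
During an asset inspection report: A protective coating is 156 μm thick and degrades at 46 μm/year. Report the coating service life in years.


Service life = thickness / degradation rate
Life = 156 / 46 = 3.4 years

3.4 years


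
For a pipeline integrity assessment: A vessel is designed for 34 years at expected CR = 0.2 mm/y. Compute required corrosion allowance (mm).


Corrosion allowance = CR × design life
CA = 0.2 * 34 = 6.8 mm

6.8 mm


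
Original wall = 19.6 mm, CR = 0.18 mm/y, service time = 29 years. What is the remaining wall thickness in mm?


Remaining wall = original − CR × time
t = 19.6 − 0.18*29 = 19.6 − 5.22 = 14.38 mm

14.38 mm


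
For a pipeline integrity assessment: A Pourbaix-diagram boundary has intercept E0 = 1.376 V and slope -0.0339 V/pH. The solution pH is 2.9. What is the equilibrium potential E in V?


Apply the Pourbaix line equation: E = E0 + slope*pH
E = 1.376 + (-0.0339)*2.9 = 1.376 + (-0.09831) = 1.27769 V
Rounded to 4 decimal places: E = 1.2777 V

1.2777 V


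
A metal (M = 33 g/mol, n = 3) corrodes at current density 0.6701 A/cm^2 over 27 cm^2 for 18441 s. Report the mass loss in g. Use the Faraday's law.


Apply Faraday's law: m = i*A*t*M / (n*F)
Total charge passed Q = i*A*t = 0.6701*27*18441 = 333647.4807 C
m = Q*M/(n*F) = 333647.4807*33/(3*96485) = 38.038 g

38.038 g


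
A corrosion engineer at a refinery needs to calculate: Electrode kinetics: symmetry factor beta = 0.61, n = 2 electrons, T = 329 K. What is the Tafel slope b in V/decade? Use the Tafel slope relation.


Apply the Tafel slope relation: b = 2.303*R*T/(beta*n*F)
Numerator: 2.303 * 8.314 * 329 = 6299.41
Denominator: 0.61 * 2 * 96485 = 117711.7
b = 6299.41 / 117711.7 = 0.054 V/decade

0.054 V/decade


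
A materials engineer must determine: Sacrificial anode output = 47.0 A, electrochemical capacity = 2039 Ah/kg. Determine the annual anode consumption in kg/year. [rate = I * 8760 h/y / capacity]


Annual consumption = current * hours per year / capacity
Rate = 47.0 * 8760 / 2039 = 201.9 kg/year

201.9 kg/year


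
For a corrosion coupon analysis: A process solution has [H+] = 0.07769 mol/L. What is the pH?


pH = −log10[H+]
pH = −log10(0.07769) = 1.11

1.11


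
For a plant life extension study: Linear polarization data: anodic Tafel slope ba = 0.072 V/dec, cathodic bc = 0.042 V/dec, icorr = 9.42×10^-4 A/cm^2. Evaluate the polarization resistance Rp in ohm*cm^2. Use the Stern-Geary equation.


Apply the Stern-Geary equation: Rp = ba*bc / (2.303*icorr*(ba+bc))
ba*bc = 0.072*0.042 = 0.003024
ba+bc = 0.114; 2.303*icorr*(ba+bc) = 2.303*9.42×10^-4*0.114 = 2.4731456×10^-4
Rp = 0.003024 / 2.4731456×10^-4 = 12.23 ohm*cm^2

12.23 ohm*cm^2


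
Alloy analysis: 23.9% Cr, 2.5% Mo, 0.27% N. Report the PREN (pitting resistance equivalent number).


Apply the PREN formula: PREN = Cr + 3.3*Mo + 16*N
PREN = 23.9 + 3.3*2.5 + 16*0.27
PREN = 23.9 + 8.25 + 4.32 = 36.47

36.47


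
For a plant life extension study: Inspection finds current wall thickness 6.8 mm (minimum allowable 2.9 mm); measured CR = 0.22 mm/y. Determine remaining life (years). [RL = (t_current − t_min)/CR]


Apply the remaining-life relation: RL = (t_current − t_min) / CR
RL = (6.8 − 2.9) / 0.22 = 3.9 / 0.22 = 17.7 years

17.7 years


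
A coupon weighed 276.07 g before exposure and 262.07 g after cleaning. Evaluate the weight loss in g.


Weight loss = initial − final
WL = 276.07 − 262.07 = 14.0 g

14.0 g


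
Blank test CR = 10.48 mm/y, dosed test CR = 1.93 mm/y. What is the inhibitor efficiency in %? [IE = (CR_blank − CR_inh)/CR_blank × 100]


Apply the inhibitor-efficiency definition: IE = (CR_blank − CR_inh)/CR_blank × 100
IE = (10.48 − 1.93) / 10.48 × 100
IE = 8.55 / 10.48 × 100 = 81.6 %

81.6 %


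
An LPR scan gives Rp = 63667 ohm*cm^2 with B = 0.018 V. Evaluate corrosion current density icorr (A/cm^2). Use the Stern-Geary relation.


Apply the Stern-Geary relation: icorr = B / Rp
icorr = 0.018 / 63667 = 2.827×10^-7 A/cm^2

2.827×10^-7 A/cm^2


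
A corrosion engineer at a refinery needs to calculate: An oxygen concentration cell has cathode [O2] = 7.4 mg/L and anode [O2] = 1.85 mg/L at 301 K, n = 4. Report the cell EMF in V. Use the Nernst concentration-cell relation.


Apply the Nernst concentration-cell relation: E = (RT/nF)*ln(C_cathode/C_anode)
RT/nF = 8.314*301/(4*96485) = 0.0064842 V
ln(7.4/1.85) = 1.38629
E = 0.0064842 * 1.38629 = 0.00899 V

0.00899 V


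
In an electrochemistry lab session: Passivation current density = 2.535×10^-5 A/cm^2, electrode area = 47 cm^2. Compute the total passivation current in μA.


I = i_pass * A, then convert A → μA (×10^6)
I = 2.535×10^-5 * 47 * 10^6 = 1191.45 μA

1191.45 μA


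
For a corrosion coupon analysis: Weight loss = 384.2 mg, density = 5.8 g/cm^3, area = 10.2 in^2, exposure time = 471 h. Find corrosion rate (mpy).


Apply the mpy weight-loss relation: CR = 534 * W / (D * A * T)
Numerator: 534 * 384.2 = 205162.8
Denominator: 5.8 * 10.2 * 471 = 27864.36
CR = 205162.8 / 27864.36 = 7.3629 mpy

7.3629 mpy


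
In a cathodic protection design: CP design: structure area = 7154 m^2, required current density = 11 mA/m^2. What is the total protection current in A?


I = area * current density, then convert mA → A (÷1000)
I = 7154 * 11 / 1000 = 78.69 A

78.69 A


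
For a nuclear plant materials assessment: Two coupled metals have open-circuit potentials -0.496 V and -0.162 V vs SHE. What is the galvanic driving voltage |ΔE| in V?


Driving voltage is the absolute potential difference.
|ΔE| = |-0.496 − (-0.162)| = 0.334 V

0.334 V


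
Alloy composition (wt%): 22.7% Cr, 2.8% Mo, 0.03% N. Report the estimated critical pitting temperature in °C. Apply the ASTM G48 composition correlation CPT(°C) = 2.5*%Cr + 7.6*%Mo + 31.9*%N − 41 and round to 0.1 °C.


Apply the ASTM G48 empirical CPT estimate: CPT(°C) = 2.5*%Cr + 7.6*%Mo + 31.9*%N − 41
2.5*22.7 = 56.75; 7.6*2.8 = 21.28; 31.9*0.03 = 0.957
CPT = 56.75 + 21.28 + 0.957 − 41 = 37.987 °C
Rounded to 0.1 °C: CPT ≈ 38.0 °C

38.0 °C


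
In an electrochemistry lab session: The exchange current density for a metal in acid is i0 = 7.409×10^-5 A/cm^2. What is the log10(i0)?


i0 = 7.409×10^-5 A/cm^2
log10(i0) = -4.13

-4.13


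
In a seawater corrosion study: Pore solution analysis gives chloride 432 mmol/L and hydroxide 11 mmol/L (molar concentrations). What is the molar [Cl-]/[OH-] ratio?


Threshold parameter = [Cl-] / [OH-] (molar basis; both in mmol/L, so units cancel)
Ratio = 432 / 11 = 39.27

39.27


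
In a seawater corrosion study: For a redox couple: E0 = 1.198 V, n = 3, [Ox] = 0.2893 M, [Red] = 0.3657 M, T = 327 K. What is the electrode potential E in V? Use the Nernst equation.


Apply the Nernst equation: E = E0 + (RT/nF)*ln([Ox]/[Red])
Step 1: RT/nF = 8.314*327/(3*96485) = 0.0093924 V
Step 2: [Ox]/[Red] = 0.2893/0.3657 = 0.791086
Step 3: ln(0.791086) = -0.234349
Step 4: correction = 0.0093924 * -0.234349 = -0.0022 V
E = 1.198 + -0.0022 = 1.1958 V

1.1958 V


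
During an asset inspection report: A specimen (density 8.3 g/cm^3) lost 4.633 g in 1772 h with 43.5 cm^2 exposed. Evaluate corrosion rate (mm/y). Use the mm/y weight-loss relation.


Apply the mm/y weight-loss relation: CR = 87600 * W / (D * A * T)
Numerator: 87600 * 4.633 = 405850.8
Denominator: 8.3 * 43.5 * 1772 = 639780.6
CR = 405850.8 / 639780.6 = 0.634359 mm/y

0.634359 mm/y


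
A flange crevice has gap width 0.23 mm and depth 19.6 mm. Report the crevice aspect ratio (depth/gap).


Aspect ratio = depth / gap
Ratio = 19.6 / 0.23 = 85.2

85.2


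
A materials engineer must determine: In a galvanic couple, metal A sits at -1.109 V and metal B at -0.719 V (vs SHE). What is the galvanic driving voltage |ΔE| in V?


Driving voltage is the absolute potential difference.
|ΔE| = |-1.109 − (-0.719)| = 0.39 V

0.39 V


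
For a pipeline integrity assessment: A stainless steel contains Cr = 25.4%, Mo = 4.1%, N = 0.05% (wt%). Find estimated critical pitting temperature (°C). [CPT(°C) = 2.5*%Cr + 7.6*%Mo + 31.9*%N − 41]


Apply the ASTM G48 empirical CPT estimate: CPT(°C) = 2.5*%Cr + 7.6*%Mo + 31.9*%N − 41
2.5*25.4 = 63.5; 7.6*4.1 = 31.16; 31.9*0.05 = 1.595
CPT = 63.5 + 31.16 + 1.595 − 41 = 55.255 °C
Rounded to 0.1 °C: CPT ≈ 55.3 °C

55.3 °C


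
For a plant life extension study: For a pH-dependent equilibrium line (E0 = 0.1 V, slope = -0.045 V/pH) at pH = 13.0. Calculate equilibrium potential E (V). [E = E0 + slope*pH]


Apply the Pourbaix line equation: E = E0 + slope*pH
E = 0.1 + (-0.045)*13.0 = 0.1 + (-0.585) = -0.485 V
Rounded to 4 decimal places: E = -0.4850 V

-0.4850 V


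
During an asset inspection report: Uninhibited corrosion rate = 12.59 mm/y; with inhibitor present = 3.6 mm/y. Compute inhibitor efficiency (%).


Apply the inhibitor-efficiency definition: IE = (CR_blank − CR_inh)/CR_blank × 100
IE = (12.59 − 3.6) / 12.59 × 100
IE = 8.99 / 12.59 × 100 = 71.4 %

71.4 %


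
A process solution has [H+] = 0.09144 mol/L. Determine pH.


pH = −log10[H+]
pH = −log10(0.09144) = 1.04

1.04


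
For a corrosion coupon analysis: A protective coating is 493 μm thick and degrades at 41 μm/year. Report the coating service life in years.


Service life = thickness / degradation rate
Life = 493 / 41 = 12.0 years

12.0 years


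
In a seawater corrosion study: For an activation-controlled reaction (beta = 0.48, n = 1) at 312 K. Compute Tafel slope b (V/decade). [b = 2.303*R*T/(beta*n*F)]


Apply the Tafel slope relation: b = 2.303*R*T/(beta*n*F)
Numerator: 2.303 * 8.314 * 312 = 5973.91
Denominator: 0.48 * 1 * 96485 = 46312.8
b = 5973.91 / 46312.8 = 0.129 V/decade

0.129 V/decade


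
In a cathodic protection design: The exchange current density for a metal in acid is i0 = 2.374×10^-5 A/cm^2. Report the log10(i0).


i0 = 2.374×10^-5 A/cm^2
log10(i0) = -4.625

-4.625


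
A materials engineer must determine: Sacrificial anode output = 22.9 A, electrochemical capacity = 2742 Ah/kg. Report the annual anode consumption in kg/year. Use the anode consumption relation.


Annual consumption = current * hours per year / capacity
Rate = 22.9 * 8760 / 2742 = 73.2 kg/year

73.2 kg/year


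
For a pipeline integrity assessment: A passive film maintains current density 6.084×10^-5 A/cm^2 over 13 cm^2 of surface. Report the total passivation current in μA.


I = i_pass * A, then convert A → μA (×10^6)
I = 6.084×10^-5 * 13 * 10^6 = 790.92 μA

790.92 μA


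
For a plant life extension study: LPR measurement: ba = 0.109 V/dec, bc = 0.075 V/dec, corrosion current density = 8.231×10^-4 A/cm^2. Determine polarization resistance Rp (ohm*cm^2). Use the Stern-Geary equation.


Apply the Stern-Geary equation: Rp = ba*bc / (2.303*icorr*(ba+bc))
ba*bc = 0.109*0.075 = 0.008175
ba+bc = 0.184; 2.303*icorr*(ba+bc) = 2.303*8.231×10^-4*0.184 = 3.4879027×10^-4
Rp = 0.008175 / 3.4879027×10^-4 = 23.4 ohm*cm^2

23.4 ohm*cm^2


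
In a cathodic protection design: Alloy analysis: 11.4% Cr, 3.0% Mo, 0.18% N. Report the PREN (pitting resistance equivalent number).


Apply the PREN formula: PREN = Cr + 3.3*Mo + 16*N
PREN = 11.4 + 3.3*3.0 + 16*0.18
PREN = 11.4 + 9.9 + 2.88 = 24.18

24.18


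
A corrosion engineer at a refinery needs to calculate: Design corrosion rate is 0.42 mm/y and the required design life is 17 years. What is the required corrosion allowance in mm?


Corrosion allowance = CR × design life
CA = 0.42 * 17 = 7.14 mm

7.14 mm


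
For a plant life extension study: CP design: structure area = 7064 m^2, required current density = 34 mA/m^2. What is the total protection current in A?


I = area * current density, then convert mA → A (÷1000)
I = 7064 * 34 / 1000 = 240.18 A

240.18 A


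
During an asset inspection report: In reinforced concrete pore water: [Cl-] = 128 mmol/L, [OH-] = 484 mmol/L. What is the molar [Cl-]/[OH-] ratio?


Threshold parameter = [Cl-] / [OH-] (molar basis; both in mmol/L, so units cancel)
Ratio = 128 / 484 = 0.26

0.26


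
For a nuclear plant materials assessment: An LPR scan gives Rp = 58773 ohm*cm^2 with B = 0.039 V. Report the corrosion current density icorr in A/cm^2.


Apply the Stern-Geary relation: icorr = B / Rp
icorr = 0.039 / 58773 = 6.636×10^-7 A/cm^2

6.636×10^-7 A/cm^2


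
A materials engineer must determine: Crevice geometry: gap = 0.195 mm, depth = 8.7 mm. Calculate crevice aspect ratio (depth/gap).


Aspect ratio = depth / gap
Ratio = 8.7 / 0.195 = 44.6

44.6


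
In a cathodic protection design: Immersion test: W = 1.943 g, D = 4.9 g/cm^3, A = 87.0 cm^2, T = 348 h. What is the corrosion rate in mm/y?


Apply the mm/y weight-loss relation: CR = 87600 * W / (D * A * T)
Numerator: 87600 * 1.943 = 170206.8
Denominator: 4.9 * 87.0 * 348 = 148352.4
CR = 170206.8 / 148352.4 = 1.1473 mm/y

1.1473 mm/y


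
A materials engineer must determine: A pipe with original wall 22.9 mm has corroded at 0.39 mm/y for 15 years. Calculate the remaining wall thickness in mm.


Remaining wall = original − CR × time
t = 22.9 − 0.39*15 = 22.9 − 5.85 = 17.05 mm

17.05 mm


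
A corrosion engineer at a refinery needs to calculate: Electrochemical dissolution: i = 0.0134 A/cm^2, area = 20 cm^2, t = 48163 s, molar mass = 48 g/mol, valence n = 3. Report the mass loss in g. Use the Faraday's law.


Apply Faraday's law: m = i*A*t*M / (n*F)
Total charge passed Q = i*A*t = 0.0134*20*48163 = 12907.684 C
m = Q*M/(n*F) = 12907.684*48/(3*96485) = 2.1405 g

2.1405 g


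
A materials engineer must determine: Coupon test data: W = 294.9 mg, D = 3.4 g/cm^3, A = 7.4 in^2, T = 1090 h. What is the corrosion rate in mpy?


Apply the mpy weight-loss relation: CR = 534 * W / (D * A * T)
Numerator: 534 * 294.9 = 157476.6
Denominator: 3.4 * 7.4 * 1090 = 27424.4
CR = 157476.6 / 27424.4 = 5.742 mpy

5.742 mpy


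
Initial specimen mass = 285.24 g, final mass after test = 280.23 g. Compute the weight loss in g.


Weight loss = initial − final
WL = 285.24 − 280.23 = 5.01 g

5.01 g


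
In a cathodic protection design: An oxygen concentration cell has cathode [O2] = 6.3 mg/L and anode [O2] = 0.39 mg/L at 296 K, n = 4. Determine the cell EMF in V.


Apply the Nernst concentration-cell relation: E = (RT/nF)*ln(C_cathode/C_anode)
RT/nF = 8.314*296/(4*96485) = 0.00637649 V
ln(6.3/0.39) = 2.78216
E = 0.00637649 * 2.78216 = 0.01774 V

0.01774 V


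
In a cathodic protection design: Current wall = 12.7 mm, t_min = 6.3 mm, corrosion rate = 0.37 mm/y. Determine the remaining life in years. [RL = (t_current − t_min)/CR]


Apply the remaining-life relation: RL = (t_current − t_min) / CR
RL = (12.7 − 6.3) / 0.37 = 6.4 / 0.37 = 17.3 years

17.3 years


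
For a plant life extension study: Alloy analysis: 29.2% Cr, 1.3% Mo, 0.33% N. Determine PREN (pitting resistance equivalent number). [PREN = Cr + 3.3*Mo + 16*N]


Apply the PREN formula: PREN = Cr + 3.3*Mo + 16*N
PREN = 29.2 + 3.3*1.3 + 16*0.33
PREN = 29.2 + 4.29 + 5.28 = 38.77

38.77


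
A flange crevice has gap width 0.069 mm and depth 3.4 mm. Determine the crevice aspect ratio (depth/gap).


Aspect ratio = depth / gap
Ratio = 3.4 / 0.069 = 49.3

49.3


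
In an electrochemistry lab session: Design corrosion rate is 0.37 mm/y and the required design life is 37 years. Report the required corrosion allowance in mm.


Corrosion allowance = CR × design life
CA = 0.37 * 37 = 13.69 mm

13.69 mm


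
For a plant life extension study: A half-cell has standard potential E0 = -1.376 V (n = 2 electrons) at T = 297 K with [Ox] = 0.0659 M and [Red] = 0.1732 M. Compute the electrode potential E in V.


Apply the Nernst equation: E = E0 + (RT/nF)*ln([Ox]/[Red])
Step 1: RT/nF = 8.314*297/(2*96485) = 0.01279607 V
Step 2: [Ox]/[Red] = 0.0659/0.1732 = 0.380485
Step 3: ln(0.380485) = -0.966309
Step 4: correction = 0.01279607 * -0.966309 = -0.0124 V
E = -1.376 + -0.0124 = -1.3884 V

-1.3884 V


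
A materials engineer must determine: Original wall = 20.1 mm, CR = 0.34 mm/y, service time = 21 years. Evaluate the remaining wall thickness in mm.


Remaining wall = original − CR × time
t = 20.1 − 0.34*21 = 20.1 − 7.14 = 12.96 mm

12.96 mm


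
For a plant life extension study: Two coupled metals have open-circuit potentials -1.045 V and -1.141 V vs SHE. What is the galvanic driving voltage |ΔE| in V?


Driving voltage is the absolute potential difference.
|ΔE| = |-1.045 − (-1.141)| = 0.096 V

0.096 V


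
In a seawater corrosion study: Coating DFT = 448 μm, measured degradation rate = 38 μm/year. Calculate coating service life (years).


Service life = thickness / degradation rate
Life = 448 / 38 = 11.8 years

11.8 years


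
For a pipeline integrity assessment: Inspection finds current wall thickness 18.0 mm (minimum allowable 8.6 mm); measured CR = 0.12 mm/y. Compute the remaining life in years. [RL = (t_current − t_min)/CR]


Apply the remaining-life relation: RL = (t_current − t_min) / CR
RL = (18.0 − 8.6) / 0.12 = 9.4 / 0.12 = 78.3 years

78.3 years


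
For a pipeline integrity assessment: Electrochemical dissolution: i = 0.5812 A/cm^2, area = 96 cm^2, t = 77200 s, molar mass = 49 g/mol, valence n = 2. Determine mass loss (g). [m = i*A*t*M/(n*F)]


Apply Faraday's law: m = i*A*t*M / (n*F)
Total charge passed Q = i*A*t = 0.5812*96*77200 = 4307389.44 C
m = Q*M/(n*F) = 4307389.44*49/(2*96485) = 1093.7559 g

1093.7559 g


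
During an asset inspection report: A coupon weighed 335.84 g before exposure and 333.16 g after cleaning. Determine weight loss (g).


Weight loss = initial − final
WL = 335.84 − 333.16 = 2.68 g

2.68 g


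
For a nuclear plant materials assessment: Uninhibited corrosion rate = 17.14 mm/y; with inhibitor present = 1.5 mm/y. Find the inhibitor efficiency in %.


Apply the inhibitor-efficiency definition: IE = (CR_blank − CR_inh)/CR_blank × 100
IE = (17.14 − 1.5) / 17.14 × 100
IE = 15.64 / 17.14 × 100 = 91.2 %

91.2 %


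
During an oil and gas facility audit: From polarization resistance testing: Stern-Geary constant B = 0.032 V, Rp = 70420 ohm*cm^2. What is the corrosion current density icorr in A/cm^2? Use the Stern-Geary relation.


Apply the Stern-Geary relation: icorr = B / Rp
icorr = 0.032 / 70420 = 4.544×10^-7 A/cm^2

4.544×10^-7 A/cm^2


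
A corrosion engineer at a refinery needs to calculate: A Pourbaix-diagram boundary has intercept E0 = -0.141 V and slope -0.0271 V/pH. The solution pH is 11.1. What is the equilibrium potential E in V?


Apply the Pourbaix line equation: E = E0 + slope*pH
E = -0.141 + (-0.0271)*11.1 = -0.141 + (-0.30081) = -0.44181 V
Rounded to 4 decimal places: E = -0.4418 V

-0.4418 V


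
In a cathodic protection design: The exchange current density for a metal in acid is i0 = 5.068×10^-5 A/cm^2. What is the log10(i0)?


i0 = 5.068×10^-5 A/cm^2
log10(i0) = -4.295

-4.295


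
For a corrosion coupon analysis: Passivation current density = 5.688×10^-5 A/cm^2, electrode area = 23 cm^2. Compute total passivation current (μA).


I = i_pass * A, then convert A → μA (×10^6)
I = 5.688×10^-5 * 23 * 10^6 = 1308.24 μA

1308.24 μA


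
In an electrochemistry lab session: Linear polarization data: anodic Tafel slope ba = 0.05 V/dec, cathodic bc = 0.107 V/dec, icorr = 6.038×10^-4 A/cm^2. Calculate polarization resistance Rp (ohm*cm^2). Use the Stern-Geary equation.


Apply the Stern-Geary equation: Rp = ba*bc / (2.303*icorr*(ba+bc))
ba*bc = 0.05*0.107 = 0.00535
ba+bc = 0.157; 2.303*icorr*(ba+bc) = 2.303*6.038×10^-4*0.157 = 2.1831657×10^-4
Rp = 0.00535 / 2.1831657×10^-4 = 24.5 ohm*cm^2

24.5 ohm*cm^2


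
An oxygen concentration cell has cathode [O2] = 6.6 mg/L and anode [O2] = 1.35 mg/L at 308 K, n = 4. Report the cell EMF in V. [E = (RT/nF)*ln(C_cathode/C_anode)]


Apply the Nernst concentration-cell relation: E = (RT/nF)*ln(C_cathode/C_anode)
RT/nF = 8.314*308/(4*96485) = 0.006635 V
ln(6.6/1.35) = 1.58697
E = 0.006635 * 1.58697 = 0.01053 V

0.01053 V


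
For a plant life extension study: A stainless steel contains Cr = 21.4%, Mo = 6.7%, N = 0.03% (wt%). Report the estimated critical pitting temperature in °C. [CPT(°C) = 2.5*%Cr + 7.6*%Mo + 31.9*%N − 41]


Apply the ASTM G48 empirical CPT estimate: CPT(°C) = 2.5*%Cr + 7.6*%Mo + 31.9*%N − 41
2.5*21.4 = 53.5; 7.6*6.7 = 50.92; 31.9*0.03 = 0.957
CPT = 53.5 + 50.92 + 0.957 − 41 = 64.377 °C
Rounded to 0.1 °C: CPT ≈ 64.4 °C

64.4 °C


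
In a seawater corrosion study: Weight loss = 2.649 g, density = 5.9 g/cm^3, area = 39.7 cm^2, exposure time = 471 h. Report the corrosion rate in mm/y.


Apply the mm/y weight-loss relation: CR = 87600 * W / (D * A * T)
Numerator: 87600 * 2.649 = 232052.4
Denominator: 5.9 * 39.7 * 471 = 110322.33
CR = 232052.4 / 110322.33 = 2.1034 mm/y

2.1034 mm/y


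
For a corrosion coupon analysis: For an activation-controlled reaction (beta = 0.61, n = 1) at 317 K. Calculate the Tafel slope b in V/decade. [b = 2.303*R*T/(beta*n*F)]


Apply the Tafel slope relation: b = 2.303*R*T/(beta*n*F)
Numerator: 2.303 * 8.314 * 317 = 6069.64
Denominator: 0.61 * 1 * 96485 = 58855.85
b = 6069.64 / 58855.85 = 0.1031 V/decade

0.1031 V/decade


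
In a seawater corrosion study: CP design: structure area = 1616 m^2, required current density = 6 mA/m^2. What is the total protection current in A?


I = area * current density, then convert mA → A (÷1000)
I = 1616 * 6 / 1000 = 9.7 A

9.7 A


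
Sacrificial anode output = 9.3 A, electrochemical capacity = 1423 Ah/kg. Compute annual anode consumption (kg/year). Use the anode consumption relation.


Annual consumption = current * hours per year / capacity
Rate = 9.3 * 8760 / 1423 = 57.3 kg/year

57.3 kg/year


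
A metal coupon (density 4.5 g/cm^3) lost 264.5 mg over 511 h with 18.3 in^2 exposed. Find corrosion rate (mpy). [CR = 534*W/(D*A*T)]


Apply the mpy weight-loss relation: CR = 534 * W / (D * A * T)
Numerator: 534 * 264.5 = 141243.0
Denominator: 4.5 * 18.3 * 511 = 42080.85
CR = 141243.0 / 42080.85 = 3.35647 mpy

3.35647 mpy


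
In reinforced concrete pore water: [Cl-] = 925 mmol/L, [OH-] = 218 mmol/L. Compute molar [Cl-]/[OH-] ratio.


Threshold parameter = [Cl-] / [OH-] (molar basis; both in mmol/L, so units cancel)
Ratio = 925 / 218 = 4.24

4.24


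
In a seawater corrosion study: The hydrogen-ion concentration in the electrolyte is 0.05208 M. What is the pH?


pH = −log10[H+]
pH = −log10(0.05208) = 1.28

1.28


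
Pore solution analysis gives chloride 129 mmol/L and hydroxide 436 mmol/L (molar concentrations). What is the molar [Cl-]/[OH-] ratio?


Threshold parameter = [Cl-] / [OH-] (molar basis; both in mmol/L, so units cancel)
Ratio = 129 / 436 = 0.3

0.3


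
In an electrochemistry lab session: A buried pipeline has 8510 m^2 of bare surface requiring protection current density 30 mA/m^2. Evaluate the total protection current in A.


I = area * current density, then convert mA → A (÷1000)
I = 8510 * 30 / 1000 = 255.3 A

255.3 A


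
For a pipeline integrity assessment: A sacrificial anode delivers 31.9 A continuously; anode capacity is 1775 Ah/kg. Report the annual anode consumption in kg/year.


Annual consumption = current * hours per year / capacity
Rate = 31.9 * 8760 / 1775 = 157.4 kg/year

157.4 kg/year


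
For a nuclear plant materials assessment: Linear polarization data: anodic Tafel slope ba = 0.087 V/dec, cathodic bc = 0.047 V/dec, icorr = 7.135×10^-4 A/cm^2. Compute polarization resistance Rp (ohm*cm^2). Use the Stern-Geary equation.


Apply the Stern-Geary equation: Rp = ba*bc / (2.303*icorr*(ba+bc))
ba*bc = 0.087*0.047 = 0.004089
ba+bc = 0.134; 2.303*icorr*(ba+bc) = 2.303*7.135×10^-4*0.134 = 2.2018753×10^-4
Rp = 0.004089 / 2.2018753×10^-4 = 18.6 ohm*cm^2

18.6 ohm*cm^2


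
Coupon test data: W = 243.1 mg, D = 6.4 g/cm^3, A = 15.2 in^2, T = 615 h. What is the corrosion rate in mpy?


Apply the mpy weight-loss relation: CR = 534 * W / (D * A * T)
Numerator: 534 * 243.1 = 129815.4
Denominator: 6.4 * 15.2 * 615 = 59827.2
CR = 129815.4 / 59827.2 = 2.1698 mpy

2.1698 mpy


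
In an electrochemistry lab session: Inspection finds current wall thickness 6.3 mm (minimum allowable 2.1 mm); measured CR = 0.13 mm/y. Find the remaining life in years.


Apply the remaining-life relation: RL = (t_current − t_min) / CR
RL = (6.3 − 2.1) / 0.13 = 4.2 / 0.13 = 32.3 years

32.3 years


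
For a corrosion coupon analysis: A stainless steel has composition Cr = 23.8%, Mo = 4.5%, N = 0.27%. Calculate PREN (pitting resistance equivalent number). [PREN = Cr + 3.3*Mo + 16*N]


Apply the PREN formula: PREN = Cr + 3.3*Mo + 16*N
PREN = 23.8 + 3.3*4.5 + 16*0.27
PREN = 23.8 + 14.85 + 4.32 = 42.97

42.97


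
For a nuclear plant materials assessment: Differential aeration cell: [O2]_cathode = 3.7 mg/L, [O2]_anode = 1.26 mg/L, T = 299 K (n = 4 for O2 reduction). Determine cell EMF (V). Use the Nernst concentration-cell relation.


Apply the Nernst concentration-cell relation: E = (RT/nF)*ln(C_cathode/C_anode)
RT/nF = 8.314*299/(4*96485) = 0.00644112 V
ln(3.7/1.26) = 1.07722
E = 0.00644112 * 1.07722 = 0.00694 V

0.00694 V


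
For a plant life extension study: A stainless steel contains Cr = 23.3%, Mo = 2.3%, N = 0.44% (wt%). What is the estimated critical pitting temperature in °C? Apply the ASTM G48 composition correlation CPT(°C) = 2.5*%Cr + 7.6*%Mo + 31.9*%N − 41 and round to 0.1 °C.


Apply the ASTM G48 empirical CPT estimate: CPT(°C) = 2.5*%Cr + 7.6*%Mo + 31.9*%N − 41
2.5*23.3 = 58.25; 7.6*2.3 = 17.48; 31.9*0.44 = 14.036
CPT = 58.25 + 17.48 + 14.036 − 41 = 48.766 °C
Rounded to 0.1 °C: CPT ≈ 48.8 °C

48.8 °C
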